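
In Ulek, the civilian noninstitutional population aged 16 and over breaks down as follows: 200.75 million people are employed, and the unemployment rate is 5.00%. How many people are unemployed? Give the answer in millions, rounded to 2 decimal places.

Let U be the number unemployed. The labor force is E + U, and U/(E+U) = 0.0500.
So U = 0.0500 × 200.75 / (1 − 0.0500) = 10.0375 / 0.9500 ≈ 10.57 million.

About 10.57 million are unemployed.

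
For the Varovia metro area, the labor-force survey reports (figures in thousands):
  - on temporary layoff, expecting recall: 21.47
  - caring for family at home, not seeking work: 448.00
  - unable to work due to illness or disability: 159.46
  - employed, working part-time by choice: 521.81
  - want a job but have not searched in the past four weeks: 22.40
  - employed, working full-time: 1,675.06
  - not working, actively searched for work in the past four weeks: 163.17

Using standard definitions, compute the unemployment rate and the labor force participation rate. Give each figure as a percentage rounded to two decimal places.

Unemployment rate ≈ 7.75%; labor force participation rate ≈ 79.08%.

Employed = 521.81 + 1,675.06 = 2,196.87 thousand.
Unemployed = 21.47 + 163.17 = 184.64 thousand (jobless and actively searching, or on temporary layoff).
Labor force = 2,196.87 + 184.64 = 2,381.51 thousand.
Not in labor force = 448.00 + 159.46 + 22.40 = 629.86 thousand (those not working and not actively searching are outside the labor force — including those who want a job but have given up searching).
Civilian working-age population = 2,381.51 + 629.86 = 3,011.37 thousand.
Unemployment rate = 184.64 / 2,381.51 = 7.75%.
Labor force participation rate = 2,381.51 / 3,011.37 = 79.08%.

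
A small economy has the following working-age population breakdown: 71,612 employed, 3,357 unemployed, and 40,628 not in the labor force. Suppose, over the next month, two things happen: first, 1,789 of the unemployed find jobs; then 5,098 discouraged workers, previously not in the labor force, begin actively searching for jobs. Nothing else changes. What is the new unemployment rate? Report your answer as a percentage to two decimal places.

New unemployment rate ≈ 8.33%.

Initially, labor force = 71,612 + 3,357 = 74,969, so u = 3,357/74,969 = 4.48%.
After the first change, unemployed falls and employed rises by 1,789; labor force unchanged → E = 73,401, U = 1,568, labor force = 74,969.
After the second change, unemployed and labor force both rise by 5,098 → E = 73,401, U = 6,666, labor force = 80,067.
New unemployment rate = 6,666 / 80,067 = 8.33%.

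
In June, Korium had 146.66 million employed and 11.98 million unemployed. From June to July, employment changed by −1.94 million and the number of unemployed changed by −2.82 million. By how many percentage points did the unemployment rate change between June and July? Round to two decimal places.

June: labor force = 146.66 + 11.98 = 158.64; u = 11.98/158.64 = 7.55%.
July: labor force = 144.72 + 9.16 = 153.88; u = 9.16/153.88 = 5.95%.
Change = 5.95% − 7.55% = −1.60 pp.

The unemployment rate changed by −1.60 percentage points.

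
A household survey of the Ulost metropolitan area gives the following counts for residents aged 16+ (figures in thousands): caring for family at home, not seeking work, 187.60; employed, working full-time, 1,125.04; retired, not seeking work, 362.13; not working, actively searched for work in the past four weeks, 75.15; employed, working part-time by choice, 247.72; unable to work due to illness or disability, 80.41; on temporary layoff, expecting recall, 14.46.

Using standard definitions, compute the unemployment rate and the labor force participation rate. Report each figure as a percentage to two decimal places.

Unemployment rate ≈ 6.13%; labor force participation rate ≈ 69.89%.

Employed = 1,125.04 + 247.72 = 1,372.76 thousand.
Unemployed = 75.15 + 14.46 = 89.61 thousand (jobless and actively searching, or on temporary layoff).
Labor force = 1,372.76 + 89.61 = 1,462.37 thousand.
Not in labor force = 187.60 + 362.13 + 80.41 = 630.14 thousand (those not working and not actively searching are outside the labor force).
Civilian working-age population = 1,462.37 + 630.14 = 2,092.51 thousand.
Unemployment rate = 89.61 / 1,462.37 = 6.13%.
Labor force participation rate = 1,462.37 / 2,092.51 = 69.89%.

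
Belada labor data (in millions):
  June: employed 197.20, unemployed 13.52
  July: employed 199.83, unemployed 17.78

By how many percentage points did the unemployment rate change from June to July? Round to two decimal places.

The unemployment rate changed by +1.75 percentage points.

June: labor force = 197.20 + 13.52 = 210.72; u = 13.52/210.72 = 6.42%.
July: labor force = 199.83 + 17.78 = 217.61; u = 17.78/217.61 = 8.17%.
Change = 8.17% − 6.42% = +1.75 pp.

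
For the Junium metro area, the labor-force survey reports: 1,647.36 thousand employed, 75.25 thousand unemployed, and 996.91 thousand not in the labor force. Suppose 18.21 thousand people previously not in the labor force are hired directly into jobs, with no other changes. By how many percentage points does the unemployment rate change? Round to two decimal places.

Initially, labor force = 1,647.36 + 75.25 = 1,722.61 thousand, so u = 75.25/1,722.61 = 4.37%.
After the change, employed and labor force both rise by 18.21; unemployed unchanged → E = 1,665.57, U = 75.25, labor force = 1,740.82 thousand.
New unemployment rate = 75.25 / 1,740.82 = 4.32%.
Change = 4.32% − 4.37% = −0.05 percentage points.

The unemployment rate changes by −0.05 percentage points.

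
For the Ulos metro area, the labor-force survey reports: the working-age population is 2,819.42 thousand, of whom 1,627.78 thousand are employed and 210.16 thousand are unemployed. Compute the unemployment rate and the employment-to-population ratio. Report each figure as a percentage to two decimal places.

Unemployment rate ≈ 11.43%; employment-population ratio ≈ 57.73%.

Labor force = employed + unemployed = 1,627.78 + 210.16 = 1,837.94 thousand.
Unemployment rate = 210.16 / 1,837.94 = 11.43%.
Employment-population ratio = 1,627.78 / 2,819.42 = 57.73%.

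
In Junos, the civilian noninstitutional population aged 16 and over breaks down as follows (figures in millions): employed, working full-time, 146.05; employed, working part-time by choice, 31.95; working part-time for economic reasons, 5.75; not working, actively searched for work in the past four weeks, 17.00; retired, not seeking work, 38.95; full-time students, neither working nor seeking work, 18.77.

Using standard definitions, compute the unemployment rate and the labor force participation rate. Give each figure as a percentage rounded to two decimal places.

Employed = 146.05 + 31.95 + 5.75 = 183.75 million (anyone who worked, including part-time for economic reasons, counts as employed).
Unemployed = 17.00 million.
Labor force = 183.75 + 17.00 = 200.75 million.
Not in labor force = 38.95 + 18.77 = 57.72 million (those not working and not actively searching are outside the labor force).
Civilian working-age population = 200.75 + 57.72 = 258.47 million.
Unemployment rate = 17.00 / 200.75 = 8.47%.
Labor force participation rate = 200.75 / 258.47 = 77.67%.

Unemployment rate ≈ 8.47%; labor force participation rate ≈ 77.67%.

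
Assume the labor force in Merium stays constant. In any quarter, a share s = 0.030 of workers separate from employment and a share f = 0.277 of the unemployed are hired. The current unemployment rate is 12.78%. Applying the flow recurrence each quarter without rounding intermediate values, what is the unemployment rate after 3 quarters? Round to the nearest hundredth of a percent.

With a fixed labor force, u_{t+1} = u_t + s·(1−u_t) − f·u_t = u_t·(1−s−f) + s.
Here 1−s−f = 0.693 and s = 0.030.
u_1 = 0.127800 × 0.693 + 0.030 = 0.118565.
u_2 = 0.118565 × 0.693 + 0.030 = 0.112166.
u_3 = 0.112166 × 0.693 + 0.030 = 0.107731.

Unemployment rate after three quarters ≈ 10.77%.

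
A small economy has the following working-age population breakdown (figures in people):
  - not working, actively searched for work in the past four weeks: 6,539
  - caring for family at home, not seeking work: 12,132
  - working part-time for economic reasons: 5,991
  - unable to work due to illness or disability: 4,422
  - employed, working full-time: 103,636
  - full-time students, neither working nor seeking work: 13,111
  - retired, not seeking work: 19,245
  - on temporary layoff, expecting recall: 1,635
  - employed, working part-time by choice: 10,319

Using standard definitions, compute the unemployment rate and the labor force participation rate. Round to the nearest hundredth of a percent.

Employed = 5,991 + 103,636 + 10,319 = 119,946 (anyone who worked, including part-time for economic reasons, counts as employed).
Unemployed = 6,539 + 1,635 = 8,174 (jobless and actively searching, or on temporary layoff).
Labor force = 119,946 + 8,174 = 128,120.
Not in labor force = 12,132 + 4,422 + 13,111 + 19,245 = 48,910 (those not working and not actively searching are outside the labor force).
Civilian working-age population = 128,120 + 48,910 = 177,030.
Unemployment rate = 8,174 / 128,120 = 6.38%.
Labor force participation rate = 128,120 / 177,030 = 72.37%.

Unemployment rate ≈ 6.38%; labor force participation rate ≈ 72.37%.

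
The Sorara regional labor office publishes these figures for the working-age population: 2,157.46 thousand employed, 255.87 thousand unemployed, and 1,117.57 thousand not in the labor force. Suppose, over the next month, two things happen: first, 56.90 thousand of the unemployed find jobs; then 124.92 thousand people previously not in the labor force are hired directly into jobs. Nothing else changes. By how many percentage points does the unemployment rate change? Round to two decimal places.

Initially, labor force = 2,157.46 + 255.87 = 2,413.33 thousand, so u = 255.87/2,413.33 = 10.60%.
After the first change, unemployed falls and employed rises by 56.90; labor force unchanged → E = 2,214.36, U = 198.97, labor force = 2,413.33 thousand.
After the second change, employed and labor force both rise by 124.92; unemployed unchanged → E = 2,339.28, U = 198.97, labor force = 2,538.25 thousand.
New unemployment rate = 198.97 / 2,538.25 = 7.84%.
Change = 7.84% − 10.60% = −2.76 percentage points.

The unemployment rate changes by −2.76 percentage points.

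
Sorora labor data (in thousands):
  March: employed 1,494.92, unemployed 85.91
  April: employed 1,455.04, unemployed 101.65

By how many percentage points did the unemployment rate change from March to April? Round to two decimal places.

The unemployment rate changed by +1.10 percentage points.

March: labor force = 1,494.92 + 85.91 = 1,580.83; u = 85.91/1,580.83 = 5.43%.
April: labor force = 1,455.04 + 101.65 = 1,556.69; u = 101.65/1,556.69 = 6.53%.
Change = 6.53% − 5.43% = +1.10 pp.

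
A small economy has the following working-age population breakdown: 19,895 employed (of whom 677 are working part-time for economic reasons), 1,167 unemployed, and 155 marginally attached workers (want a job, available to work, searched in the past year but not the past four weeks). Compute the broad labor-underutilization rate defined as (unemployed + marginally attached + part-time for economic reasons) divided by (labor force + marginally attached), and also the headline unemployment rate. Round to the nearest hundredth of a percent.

Broad underutilization rate ≈ 9.42%; headline unemployment rate ≈ 5.54%.

Labor force = 19,895 + 1,167 = 21,062.
Numerator = 1,167 + 155 + 677 = 1,999.
Denominator = 21,062 + 155 = 21,217.
Broad rate = 1,999 / 21,217 = 9.42%.
Headline unemployment rate = 1,167 / 21,062 = 5.54%.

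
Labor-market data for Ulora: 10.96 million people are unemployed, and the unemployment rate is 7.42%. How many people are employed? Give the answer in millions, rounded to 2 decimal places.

Labor force = U / u = 10.96 / 0.0742 ≈ 147.71 million.
Employed = labor force − unemployed = 147.71 − 10.96 = 136.75 million.

About 136.75 million are employed.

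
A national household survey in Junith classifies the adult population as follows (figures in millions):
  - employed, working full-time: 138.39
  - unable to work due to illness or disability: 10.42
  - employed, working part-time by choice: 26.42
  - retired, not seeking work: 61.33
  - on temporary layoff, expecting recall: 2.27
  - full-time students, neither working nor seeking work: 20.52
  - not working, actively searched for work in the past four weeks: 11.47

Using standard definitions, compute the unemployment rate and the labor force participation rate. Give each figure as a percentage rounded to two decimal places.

Employed = 138.39 + 26.42 = 164.81 million.
Unemployed = 2.27 + 11.47 = 13.74 million (jobless and actively searching, or on temporary layoff).
Labor force = 164.81 + 13.74 = 178.55 million.
Not in labor force = 10.42 + 61.33 + 20.52 = 92.27 million (those not working and not actively searching are outside the labor force).
Civilian working-age population = 178.55 + 92.27 = 270.82 million.
Unemployment rate = 13.74 / 178.55 = 7.70%.
Labor force participation rate = 178.55 / 270.82 = 65.93%.

Unemployment rate ≈ 7.70%; labor force participation rate ≈ 65.93%.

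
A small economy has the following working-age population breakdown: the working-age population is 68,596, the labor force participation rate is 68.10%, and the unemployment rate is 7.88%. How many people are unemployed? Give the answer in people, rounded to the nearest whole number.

About 3,681 are unemployed.

Labor force = 0.6810 × 68,596 = 46,714.
Unemployed = 0.0788 × 46,714 ≈ 3,681.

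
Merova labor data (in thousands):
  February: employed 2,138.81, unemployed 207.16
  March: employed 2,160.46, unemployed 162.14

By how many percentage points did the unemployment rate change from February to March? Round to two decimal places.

The unemployment rate changed by −1.85 percentage points.

February: labor force = 2,138.81 + 207.16 = 2,345.97; u = 207.16/2,345.97 = 8.83%.
March: labor force = 2,160.46 + 162.14 = 2,322.60; u = 162.14/2,322.60 = 6.98%.
Change = 6.98% − 8.83% = −1.85 pp.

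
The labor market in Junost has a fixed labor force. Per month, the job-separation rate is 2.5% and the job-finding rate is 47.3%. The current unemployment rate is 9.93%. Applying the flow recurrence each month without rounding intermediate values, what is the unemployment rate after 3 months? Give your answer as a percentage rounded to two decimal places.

With a fixed labor force, u_{t+1} = u_t + s·(1−u_t) − f·u_t = u_t·(1−s−f) + s.
Here 1−s−f = 0.502 and s = 0.025.
u_1 = 0.099300 × 0.502 + 0.025 = 0.074849.
u_2 = 0.074849 × 0.502 + 0.025 = 0.062574.
u_3 = 0.062574 × 0.502 + 0.025 = 0.056412.

Unemployment rate after three months ≈ 5.64%.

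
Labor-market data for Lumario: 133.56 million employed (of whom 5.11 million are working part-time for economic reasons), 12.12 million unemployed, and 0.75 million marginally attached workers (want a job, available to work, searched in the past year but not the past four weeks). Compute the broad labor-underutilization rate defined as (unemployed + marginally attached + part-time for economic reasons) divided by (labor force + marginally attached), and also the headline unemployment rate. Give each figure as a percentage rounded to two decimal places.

Broad underutilization rate ≈ 12.28%; headline unemployment rate ≈ 8.32%.

Labor force = 133.56 + 12.12 = 145.68 million.
Numerator = 12.12 + 0.75 + 5.11 = 17.98 million.
Denominator = 145.68 + 0.75 = 146.43 million.
Broad rate = 17.98 / 146.43 = 12.28%.
Headline unemployment rate = 12.12 / 145.68 = 8.32%.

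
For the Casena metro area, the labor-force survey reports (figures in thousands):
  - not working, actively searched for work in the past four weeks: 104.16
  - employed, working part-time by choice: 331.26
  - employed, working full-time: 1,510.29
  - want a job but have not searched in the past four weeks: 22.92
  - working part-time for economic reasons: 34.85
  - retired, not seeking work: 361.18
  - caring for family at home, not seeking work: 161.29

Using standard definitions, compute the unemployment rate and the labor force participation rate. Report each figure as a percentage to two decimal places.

Employed = 331.26 + 1,510.29 + 34.85 = 1,876.40 thousand (anyone who worked, including part-time for economic reasons, counts as employed).
Unemployed = 104.16 thousand.
Labor force = 1,876.40 + 104.16 = 1,980.56 thousand.
Not in labor force = 22.92 + 361.18 + 161.29 = 545.39 thousand (those not working and not actively searching are outside the labor force — including those who want a job but have given up searching).
Civilian working-age population = 1,980.56 + 545.39 = 2,525.95 thousand.
Unemployment rate = 104.16 / 1,980.56 = 5.26%.
Labor force participation rate = 1,980.56 / 2,525.95 = 78.41%.

Unemployment rate ≈ 5.26%; labor force participation rate ≈ 78.41%.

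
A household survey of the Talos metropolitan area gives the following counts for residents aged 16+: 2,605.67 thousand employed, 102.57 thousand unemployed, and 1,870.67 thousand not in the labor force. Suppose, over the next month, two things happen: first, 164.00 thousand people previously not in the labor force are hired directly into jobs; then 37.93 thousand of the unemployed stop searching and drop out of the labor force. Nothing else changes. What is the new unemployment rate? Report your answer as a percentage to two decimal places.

New unemployment rate ≈ 2.28%.

Initially, labor force = 2,605.67 + 102.57 = 2,708.24 thousand, so u = 102.57/2,708.24 = 3.79%.
After the first change, employed and labor force both rise by 164.00; unemployed unchanged → E = 2,769.67, U = 102.57, labor force = 2,872.24 thousand.
After the second change, unemployed and labor force both fall by 37.93 → E = 2,769.67, U = 64.64, labor force = 2,834.31 thousand.
New unemployment rate = 64.64 / 2,834.31 = 2.28%.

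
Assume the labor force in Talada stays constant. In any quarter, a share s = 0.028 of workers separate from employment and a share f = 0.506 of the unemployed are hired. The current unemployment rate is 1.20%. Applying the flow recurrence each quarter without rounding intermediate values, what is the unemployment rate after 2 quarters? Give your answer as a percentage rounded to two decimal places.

Unemployment rate after two quarters ≈ 4.37%.

With a fixed labor force, u_{t+1} = u_t + s·(1−u_t) − f·u_t = u_t·(1−s−f) + s.
Here 1−s−f = 0.466 and s = 0.028.
u_1 = 0.012000 × 0.466 + 0.028 = 0.033592.
u_2 = 0.033592 × 0.466 + 0.028 = 0.043654.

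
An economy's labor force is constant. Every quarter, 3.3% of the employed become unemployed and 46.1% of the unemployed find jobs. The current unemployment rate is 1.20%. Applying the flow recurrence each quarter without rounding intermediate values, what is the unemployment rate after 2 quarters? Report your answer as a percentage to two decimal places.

With a fixed labor force, u_{t+1} = u_t + s·(1−u_t) − f·u_t = u_t·(1−s−f) + s.
Here 1−s−f = 0.506 and s = 0.033.
u_1 = 0.012000 × 0.506 + 0.033 = 0.039072.
u_2 = 0.039072 × 0.506 + 0.033 = 0.052770.

Unemployment rate after two quarters ≈ 5.28%.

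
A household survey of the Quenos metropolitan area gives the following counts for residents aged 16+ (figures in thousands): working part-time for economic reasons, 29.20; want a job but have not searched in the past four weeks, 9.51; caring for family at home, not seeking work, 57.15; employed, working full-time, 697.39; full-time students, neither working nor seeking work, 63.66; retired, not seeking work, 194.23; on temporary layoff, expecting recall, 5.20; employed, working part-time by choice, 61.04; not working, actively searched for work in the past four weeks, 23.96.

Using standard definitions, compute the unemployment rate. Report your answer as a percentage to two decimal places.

Employed = 29.20 + 697.39 + 61.04 = 787.63 thousand (anyone who worked, including part-time for economic reasons, counts as employed).
Unemployed = 5.20 + 23.96 = 29.16 thousand (jobless and actively searching, or on temporary layoff).
Labor force = 787.63 + 29.16 = 816.79 thousand.
Unemployment rate = 29.16 / 816.79 = 3.57%.

Unemployment rate ≈ 3.57%.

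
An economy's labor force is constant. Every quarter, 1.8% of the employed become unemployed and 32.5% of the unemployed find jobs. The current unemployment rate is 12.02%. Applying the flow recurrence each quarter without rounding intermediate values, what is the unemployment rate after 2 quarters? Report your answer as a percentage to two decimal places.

Unemployment rate after two quarters ≈ 8.17%.

With a fixed labor force, u_{t+1} = u_t + s·(1−u_t) − f·u_t = u_t·(1−s−f) + s.
Here 1−s−f = 0.657 and s = 0.018.
u_1 = 0.120200 × 0.657 + 0.018 = 0.096971.
u_2 = 0.096971 × 0.657 + 0.018 = 0.081710.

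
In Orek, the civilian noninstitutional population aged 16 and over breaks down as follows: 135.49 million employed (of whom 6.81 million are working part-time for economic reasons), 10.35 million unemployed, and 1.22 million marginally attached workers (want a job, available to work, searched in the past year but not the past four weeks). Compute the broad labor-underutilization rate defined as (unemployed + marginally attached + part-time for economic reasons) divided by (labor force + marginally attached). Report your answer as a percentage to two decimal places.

Broad underutilization rate ≈ 12.50%.

Labor force = 135.49 + 10.35 = 145.84 million.
Numerator = 10.35 + 1.22 + 6.81 = 18.38 million.
Denominator = 145.84 + 1.22 = 147.06 million.
Broad rate = 18.38 / 147.06 = 12.50%.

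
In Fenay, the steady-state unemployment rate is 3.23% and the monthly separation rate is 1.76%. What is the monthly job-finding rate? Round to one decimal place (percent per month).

From u* = s/(s+f): f = s·(1−u)/u.
f = 1.76 × (1 − 0.0323) / 0.0323 = 1.7032 / 0.0323 ≈ 52.7% per month.

Job-finding rate ≈ 52.7% per month.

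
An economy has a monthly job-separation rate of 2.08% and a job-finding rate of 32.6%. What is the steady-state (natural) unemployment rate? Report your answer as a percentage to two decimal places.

Steady-state unemployment rate ≈ 6.00%.

At steady state the flows balance: s·E = f·U, so U/(E+U) = s/(s+f).
u* = 2.08 / (2.08 + 32.6) = 2.08 / 34.68 = 6.00%.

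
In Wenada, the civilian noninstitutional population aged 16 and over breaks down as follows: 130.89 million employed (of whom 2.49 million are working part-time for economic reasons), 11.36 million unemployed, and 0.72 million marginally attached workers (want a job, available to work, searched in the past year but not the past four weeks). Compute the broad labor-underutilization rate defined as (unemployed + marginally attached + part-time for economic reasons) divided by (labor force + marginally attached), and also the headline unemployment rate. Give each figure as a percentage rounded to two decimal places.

Broad underutilization rate ≈ 10.19%; headline unemployment rate ≈ 7.99%.

Labor force = 130.89 + 11.36 = 142.25 million.
Numerator = 11.36 + 0.72 + 2.49 = 14.57 million.
Denominator = 142.25 + 0.72 = 142.97 million.
Broad rate = 14.57 / 142.97 = 10.19%.
Headline unemployment rate = 11.36 / 142.25 = 7.99%.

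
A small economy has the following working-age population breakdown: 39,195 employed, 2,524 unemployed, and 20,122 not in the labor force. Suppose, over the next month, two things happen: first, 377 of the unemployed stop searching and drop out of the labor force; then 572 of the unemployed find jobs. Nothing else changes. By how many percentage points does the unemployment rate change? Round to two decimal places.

Initially, labor force = 39,195 + 2,524 = 41,719, so u = 2,524/41,719 = 6.05%.
After the first change, unemployed and labor force both fall by 377 → E = 39,195, U = 2,147, labor force = 41,342.
After the second change, unemployed falls and employed rises by 572; labor force unchanged → E = 39,767, U = 1,575, labor force = 41,342.
New unemployment rate = 1,575 / 41,342 = 3.81%.
Change = 3.81% − 6.05% = −2.24 percentage points.

The unemployment rate changes by −2.24 percentage points.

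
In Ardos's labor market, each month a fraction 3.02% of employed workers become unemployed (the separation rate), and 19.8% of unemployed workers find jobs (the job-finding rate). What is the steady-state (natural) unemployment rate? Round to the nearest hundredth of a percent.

Steady-state unemployment rate ≈ 13.23%.

At steady state the flows balance: s·E = f·U, so U/(E+U) = s/(s+f).
u* = 3.02 / (3.02 + 19.8) = 3.02 / 22.82 = 13.23%.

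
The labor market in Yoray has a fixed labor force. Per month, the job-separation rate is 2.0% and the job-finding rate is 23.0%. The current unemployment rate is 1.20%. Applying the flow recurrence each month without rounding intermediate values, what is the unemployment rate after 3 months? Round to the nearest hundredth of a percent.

Unemployment rate after three months ≈ 5.13%.

With a fixed labor force, u_{t+1} = u_t + s·(1−u_t) − f·u_t = u_t·(1−s−f) + s.
Here 1−s−f = 0.750 and s = 0.020.
u_1 = 0.012000 × 0.750 + 0.020 = 0.029000.
u_2 = 0.029000 × 0.750 + 0.020 = 0.041750.
u_3 = 0.041750 × 0.750 + 0.020 = 0.051312.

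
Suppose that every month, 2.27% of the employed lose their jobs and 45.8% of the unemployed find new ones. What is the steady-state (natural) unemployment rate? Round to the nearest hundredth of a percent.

At steady state the flows balance: s·E = f·U, so U/(E+U) = s/(s+f).
u* = 2.27 / (2.27 + 45.8) = 2.27 / 48.07 = 4.72%.

Steady-state unemployment rate ≈ 4.72%.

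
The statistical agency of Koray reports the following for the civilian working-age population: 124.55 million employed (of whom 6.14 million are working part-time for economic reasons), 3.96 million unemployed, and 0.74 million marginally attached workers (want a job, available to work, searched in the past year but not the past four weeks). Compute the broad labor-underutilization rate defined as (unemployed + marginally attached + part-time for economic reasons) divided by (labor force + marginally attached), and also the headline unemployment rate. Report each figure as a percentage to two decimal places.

Labor force = 124.55 + 3.96 = 128.51 million.
Numerator = 3.96 + 0.74 + 6.14 = 10.84 million.
Denominator = 128.51 + 0.74 = 129.25 million.
Broad rate = 10.84 / 129.25 = 8.39%.
Headline unemployment rate = 3.96 / 128.51 = 3.08%.

Broad underutilization rate ≈ 8.39%; headline unemployment rate ≈ 3.08%.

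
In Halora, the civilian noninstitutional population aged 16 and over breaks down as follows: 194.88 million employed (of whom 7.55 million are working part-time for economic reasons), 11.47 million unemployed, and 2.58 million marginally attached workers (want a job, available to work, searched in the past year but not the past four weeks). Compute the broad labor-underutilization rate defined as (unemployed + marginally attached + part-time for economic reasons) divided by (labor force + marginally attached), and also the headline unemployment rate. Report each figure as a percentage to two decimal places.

Labor force = 194.88 + 11.47 = 206.35 million.
Numerator = 11.47 + 2.58 + 7.55 = 21.60 million.
Denominator = 206.35 + 2.58 = 208.93 million.
Broad rate = 21.60 / 208.93 = 10.34%.
Headline unemployment rate = 11.47 / 206.35 = 5.56%.

Broad underutilization rate ≈ 10.34%; headline unemployment rate ≈ 5.56%.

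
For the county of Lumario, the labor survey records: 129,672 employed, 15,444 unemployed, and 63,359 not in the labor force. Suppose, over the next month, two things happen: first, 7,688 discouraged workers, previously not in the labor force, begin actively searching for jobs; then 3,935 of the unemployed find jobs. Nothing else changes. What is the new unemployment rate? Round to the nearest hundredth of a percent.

New unemployment rate ≈ 12.56%.

Initially, labor force = 129,672 + 15,444 = 145,116, so u = 15,444/145,116 = 10.64%.
After the first change, unemployed and labor force both rise by 7,688 → E = 129,672, U = 23,132, labor force = 152,804.
After the second change, unemployed falls and employed rises by 3,935; labor force unchanged → E = 133,607, U = 19,197, labor force = 152,804.
New unemployment rate = 19,197 / 152,804 = 12.56%.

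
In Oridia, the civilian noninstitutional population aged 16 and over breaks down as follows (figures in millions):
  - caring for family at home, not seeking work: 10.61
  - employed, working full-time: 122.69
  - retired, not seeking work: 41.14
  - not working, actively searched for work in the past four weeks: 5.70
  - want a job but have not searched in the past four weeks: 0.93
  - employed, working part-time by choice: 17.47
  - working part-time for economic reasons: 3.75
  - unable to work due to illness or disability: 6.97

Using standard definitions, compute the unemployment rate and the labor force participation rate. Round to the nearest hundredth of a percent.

Unemployment rate ≈ 3.81%; labor force participation rate ≈ 71.49%.

Employed = 122.69 + 17.47 + 3.75 = 143.91 million (anyone who worked, including part-time for economic reasons, counts as employed).
Unemployed = 5.70 million.
Labor force = 143.91 + 5.70 = 149.61 million.
Not in labor force = 10.61 + 41.14 + 0.93 + 6.97 = 59.65 million (those not working and not actively searching are outside the labor force — including those who want a job but have given up searching).
Civilian working-age population = 149.61 + 59.65 = 209.26 million.
Unemployment rate = 5.70 / 149.61 = 3.81%.
Labor force participation rate = 149.61 / 209.26 = 71.49%.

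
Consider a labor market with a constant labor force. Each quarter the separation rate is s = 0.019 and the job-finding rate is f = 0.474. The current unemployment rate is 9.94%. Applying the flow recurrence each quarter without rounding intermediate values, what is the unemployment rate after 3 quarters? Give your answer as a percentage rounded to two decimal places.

With a fixed labor force, u_{t+1} = u_t + s·(1−u_t) − f·u_t = u_t·(1−s−f) + s.
Here 1−s−f = 0.507 and s = 0.019.
u_1 = 0.099400 × 0.507 + 0.019 = 0.069396.
u_2 = 0.069396 × 0.507 + 0.019 = 0.054184.
u_3 = 0.054184 × 0.507 + 0.019 = 0.046471.

Unemployment rate after three quarters ≈ 4.65%.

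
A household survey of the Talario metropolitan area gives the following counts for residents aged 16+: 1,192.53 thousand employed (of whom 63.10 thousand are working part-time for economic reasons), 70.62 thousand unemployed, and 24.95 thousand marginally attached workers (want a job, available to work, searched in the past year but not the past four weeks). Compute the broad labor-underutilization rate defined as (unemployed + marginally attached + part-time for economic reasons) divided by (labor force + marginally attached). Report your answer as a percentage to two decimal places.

Labor force = 1,192.53 + 70.62 = 1,263.15 thousand.
Numerator = 70.62 + 24.95 + 63.10 = 158.67 thousand.
Denominator = 1,263.15 + 24.95 = 1,288.10 thousand.
Broad rate = 158.67 / 1,288.10 = 12.32%.

Broad underutilization rate ≈ 12.32%.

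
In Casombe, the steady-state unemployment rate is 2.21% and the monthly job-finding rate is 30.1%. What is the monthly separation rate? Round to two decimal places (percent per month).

From u* = s/(s+f): s = u·f/(1−u).
s = 0.0221 × 30.1 / (1 − 0.0221) = 0.6652 / 0.9779 ≈ 0.68% per month.

Separation rate ≈ 0.68% per month.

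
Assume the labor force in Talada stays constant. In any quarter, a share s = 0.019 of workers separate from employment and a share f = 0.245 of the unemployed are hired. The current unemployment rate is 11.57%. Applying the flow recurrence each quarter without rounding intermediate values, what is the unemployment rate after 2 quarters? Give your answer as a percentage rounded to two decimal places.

Unemployment rate after two quarters ≈ 9.57%.

With a fixed labor force, u_{t+1} = u_t + s·(1−u_t) − f·u_t = u_t·(1−s−f) + s.
Here 1−s−f = 0.736 and s = 0.019.
u_1 = 0.115700 × 0.736 + 0.019 = 0.104155.
u_2 = 0.104155 × 0.736 + 0.019 = 0.095658.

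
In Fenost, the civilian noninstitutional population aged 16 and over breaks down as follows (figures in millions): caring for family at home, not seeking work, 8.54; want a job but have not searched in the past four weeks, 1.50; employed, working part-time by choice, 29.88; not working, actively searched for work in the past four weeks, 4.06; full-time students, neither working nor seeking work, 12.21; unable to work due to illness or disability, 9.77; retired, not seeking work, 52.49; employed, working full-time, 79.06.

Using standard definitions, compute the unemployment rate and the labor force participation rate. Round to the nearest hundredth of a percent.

Employed = 29.88 + 79.06 = 108.94 million.
Unemployed = 4.06 million.
Labor force = 108.94 + 4.06 = 113.00 million.
Not in labor force = 8.54 + 1.50 + 12.21 + 9.77 + 52.49 = 84.51 million (those not working and not actively searching are outside the labor force — including those who want a job but have given up searching).
Civilian working-age population = 113.00 + 84.51 = 197.51 million.
Unemployment rate = 4.06 / 113.00 = 3.59%.
Labor force participation rate = 113.00 / 197.51 = 57.21%.

Unemployment rate ≈ 3.59%; labor force participation rate ≈ 57.21%.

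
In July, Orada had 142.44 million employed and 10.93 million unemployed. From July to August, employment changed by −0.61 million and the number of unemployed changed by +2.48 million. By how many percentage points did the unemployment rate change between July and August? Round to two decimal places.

The unemployment rate changed by +1.51 percentage points.

July: labor force = 142.44 + 10.93 = 153.37; u = 10.93/153.37 = 7.13%.
August: labor force = 141.83 + 13.41 = 155.24; u = 13.41/155.24 = 8.64%.
Change = 8.64% − 7.13% = +1.51 pp.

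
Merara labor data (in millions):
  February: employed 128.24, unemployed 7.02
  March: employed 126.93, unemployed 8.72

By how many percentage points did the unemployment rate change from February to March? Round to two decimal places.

The unemployment rate changed by +1.24 percentage points.

February: labor force = 128.24 + 7.02 = 135.26; u = 7.02/135.26 = 5.19%.
March: labor force = 126.93 + 8.72 = 135.65; u = 8.72/135.65 = 6.43%.
Change = 6.43% − 5.19% = +1.24 pp.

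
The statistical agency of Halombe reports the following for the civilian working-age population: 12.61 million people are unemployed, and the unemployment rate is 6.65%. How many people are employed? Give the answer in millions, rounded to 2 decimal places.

Labor force = U / u = 12.61 / 0.0665 ≈ 189.62 million.
Employed = labor force − unemployed = 189.62 − 12.61 = 177.01 million.

About 177.01 million are employed.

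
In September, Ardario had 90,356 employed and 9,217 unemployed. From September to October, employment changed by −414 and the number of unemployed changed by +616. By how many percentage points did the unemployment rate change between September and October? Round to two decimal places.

The unemployment rate changed by +0.60 percentage points.

September: labor force = 90,356 + 9,217 = 99,573; u = 9,217/99,573 = 9.26%.
October: labor force = 89,942 + 9,833 = 99,775; u = 9,833/99,775 = 9.86%.
Change = 9.86% − 9.26% = +0.60 pp.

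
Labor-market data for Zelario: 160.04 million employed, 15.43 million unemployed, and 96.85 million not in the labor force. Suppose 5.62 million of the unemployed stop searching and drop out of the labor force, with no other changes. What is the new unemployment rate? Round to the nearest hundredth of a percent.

Initially, labor force = 160.04 + 15.43 = 175.47 million, so u = 15.43/175.47 = 8.79%.
After the change, unemployed and labor force both fall by 5.62 → E = 160.04, U = 9.81, labor force = 169.85 million.
New unemployment rate = 9.81 / 169.85 = 5.78%.

New unemployment rate ≈ 5.78%.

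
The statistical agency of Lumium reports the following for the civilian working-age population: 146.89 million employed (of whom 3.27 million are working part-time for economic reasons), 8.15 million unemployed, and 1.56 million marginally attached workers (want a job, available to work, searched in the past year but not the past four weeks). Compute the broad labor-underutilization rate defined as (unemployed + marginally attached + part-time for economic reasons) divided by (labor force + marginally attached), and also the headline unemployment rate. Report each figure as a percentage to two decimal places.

Broad underutilization rate ≈ 8.29%; headline unemployment rate ≈ 5.26%.

Labor force = 146.89 + 8.15 = 155.04 million.
Numerator = 8.15 + 1.56 + 3.27 = 12.98 million.
Denominator = 155.04 + 1.56 = 156.60 million.
Broad rate = 12.98 / 156.60 = 8.29%.
Headline unemployment rate = 8.15 / 155.04 = 5.26%.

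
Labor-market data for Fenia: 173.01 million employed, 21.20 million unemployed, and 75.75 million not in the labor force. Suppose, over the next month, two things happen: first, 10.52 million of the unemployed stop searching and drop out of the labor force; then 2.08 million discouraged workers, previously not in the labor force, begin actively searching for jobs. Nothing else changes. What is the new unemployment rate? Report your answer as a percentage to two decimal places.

New unemployment rate ≈ 6.87%.

Initially, labor force = 173.01 + 21.20 = 194.21 million, so u = 21.20/194.21 = 10.92%.
After the first change, unemployed and labor force both fall by 10.52 → E = 173.01, U = 10.68, labor force = 183.69 million.
After the second change, unemployed and labor force both rise by 2.08 → E = 173.01, U = 12.76, labor force = 185.77 million.
New unemployment rate = 12.76 / 185.77 = 6.87%.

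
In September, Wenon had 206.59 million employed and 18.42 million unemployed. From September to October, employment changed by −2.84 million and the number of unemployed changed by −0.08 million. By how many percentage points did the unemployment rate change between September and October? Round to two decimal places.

September: labor force = 206.59 + 18.42 = 225.01; u = 18.42/225.01 = 8.19%.
October: labor force = 203.75 + 18.34 = 222.09; u = 18.34/222.09 = 8.26%.
Change = 8.26% − 8.19% = +0.07 pp.

The unemployment rate changed by +0.07 percentage points.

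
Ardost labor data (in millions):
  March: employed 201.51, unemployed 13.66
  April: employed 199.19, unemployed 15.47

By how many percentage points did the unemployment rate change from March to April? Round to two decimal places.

March: labor force = 201.51 + 13.66 = 215.17; u = 13.66/215.17 = 6.35%.
April: labor force = 199.19 + 15.47 = 214.66; u = 15.47/214.66 = 7.21%.
Change = 7.21% − 6.35% = +0.86 pp.

The unemployment rate changed by +0.86 percentage points.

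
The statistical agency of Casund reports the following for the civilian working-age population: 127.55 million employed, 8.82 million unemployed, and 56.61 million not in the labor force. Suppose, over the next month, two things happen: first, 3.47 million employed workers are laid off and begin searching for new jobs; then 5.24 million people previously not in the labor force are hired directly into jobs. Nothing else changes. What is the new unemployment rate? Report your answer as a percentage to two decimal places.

Initially, labor force = 127.55 + 8.82 = 136.37 million, so u = 8.82/136.37 = 6.47%.
After the first change, employed falls and unemployed rises by 3.47; labor force unchanged → E = 124.08, U = 12.29, labor force = 136.37 million.
After the second change, employed and labor force both rise by 5.24; unemployed unchanged → E = 129.32, U = 12.29, labor force = 141.61 million.
New unemployment rate = 12.29 / 141.61 = 8.68%.

New unemployment rate ≈ 8.68%.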